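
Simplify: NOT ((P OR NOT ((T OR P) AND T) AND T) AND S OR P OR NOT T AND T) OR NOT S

NOT P OR NOT S

NOT ((P OR NOT ((T OR P) AND T) AND T) AND S OR P OR NOT T AND T) OR NOT S
= NOT ((P OR NOT T AND T) AND S OR P OR NOT T AND T) OR NOT S   [absorption]
= NOT (P OR NOT T AND T) OR NOT S   [absorption]
= NOT P OR NOT S   [complement / identity]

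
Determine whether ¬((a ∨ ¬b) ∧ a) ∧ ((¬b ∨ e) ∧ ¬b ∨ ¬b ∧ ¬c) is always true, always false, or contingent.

contingent

¬((a ∨ ¬b) ∧ a) ∧ ((¬b ∨ e) ∧ ¬b ∨ ¬b ∧ ¬c)
= ¬((a ∨ ¬b) ∧ a) ∧ (¬b ∨ ¬b ∧ ¬c)   — absorption
= ¬a ∧ (¬b ∨ ¬b ∧ ¬c)   — absorption
= ¬a ∧ ¬b   — absorption
This depends on a, b, so it is not a constant.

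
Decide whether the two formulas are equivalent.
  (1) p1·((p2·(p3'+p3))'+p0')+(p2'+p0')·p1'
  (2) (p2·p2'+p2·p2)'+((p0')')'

E1: p1·((p2·(p3'+p3))'+p0')+(p2'+p0')·p1'
    = p1·(p2'+p0')+(p2'+p0')·p1'   [complement / identity]
    = p2'+p0'   [distribution]
E2: (p2·p2'+p2·p2)'+((p0')')'
    = p2'+((p0')')'   [distribution]
    = p2'+p0'   [double negation]
Both reduce to p2'+p0', so they are equivalent.

Yes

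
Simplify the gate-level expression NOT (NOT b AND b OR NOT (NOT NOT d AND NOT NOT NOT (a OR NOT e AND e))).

NOT (NOT b AND b OR NOT (NOT NOT d AND NOT NOT NOT (a OR NOT e AND e)))
= NOT NOT (NOT NOT d AND NOT NOT NOT (a OR NOT e AND e))
= NOT (NOT d OR NOT NOT (a OR NOT e AND e))
= d AND NOT (a OR NOT e AND e)
= d AND NOT a

d AND NOT a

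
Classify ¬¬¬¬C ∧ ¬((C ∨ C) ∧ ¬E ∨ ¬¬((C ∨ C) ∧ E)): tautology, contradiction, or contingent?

¬¬¬¬C ∧ ¬((C ∨ C) ∧ ¬E ∨ ¬¬((C ∨ C) ∧ E))
= ¬¬¬¬C ∧ ¬((C ∨ C) ∧ ¬E ∨ (C ∨ C) ∧ E)
= ¬¬C ∧ ¬((C ∨ C) ∧ ¬E ∨ (C ∨ C) ∧ E)
= ¬¬C ∧ ¬(C ∨ C)
= C ∧ ¬(C ∨ C)
= C ∧ ¬C
= False

contradiction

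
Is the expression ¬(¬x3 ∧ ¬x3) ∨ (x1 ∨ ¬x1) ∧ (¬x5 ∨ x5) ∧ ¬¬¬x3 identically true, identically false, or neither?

identically true

¬(¬x3 ∧ ¬x3) ∨ (x1 ∨ ¬x1) ∧ (¬x5 ∨ x5) ∧ ¬¬¬x3
= ¬(¬x3 ∧ ¬x3) ∨ (x1 ∨ ¬x1) ∧ ¬¬¬x3
= ¬(¬x3 ∧ ¬x3) ∨ ¬¬¬x3
= ¬(¬x3 ∧ ¬x3) ∨ ¬x3
= ¬¬x3 ∨ ¬x3
= x3 ∨ ¬x3
= True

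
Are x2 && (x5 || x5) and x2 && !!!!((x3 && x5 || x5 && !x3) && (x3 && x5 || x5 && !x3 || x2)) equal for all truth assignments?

E1: x2 && (x5 || x5)
    = x2 && x5
E2: x2 && !!!!((x3 && x5 || x5 && !x3) && (x3 && x5 || x5 && !x3 || x2))
    = x2 && !!((x3 && x5 || x5 && !x3) && (x3 && x5 || x5 && !x3 || x2))
    = x2 && !!(x3 && x5 || x5 && !x3)
    = x2 && !!x5
    = x2 && x5
Both reduce to x2 && x5, so they are equivalent.

Yes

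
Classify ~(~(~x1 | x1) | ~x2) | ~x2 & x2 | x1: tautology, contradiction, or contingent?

contingent

~(~(~x1 | x1) | ~x2) | ~x2 & x2 | x1
= ~(~(~x1 | x1) | ~x2) | x1   — complement / identity
= (~x1 | x1) & x2 | x1   — De Morgan
= x2 | x1   — complement / identity
This depends on x1, x2, so it is not a constant.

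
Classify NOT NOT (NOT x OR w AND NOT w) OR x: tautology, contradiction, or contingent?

NOT NOT (NOT x OR w AND NOT w) OR x
= NOT NOT NOT x OR x   (complement / identity)
= NOT x OR x   (double negation)
= TRUE   (complement)

tautology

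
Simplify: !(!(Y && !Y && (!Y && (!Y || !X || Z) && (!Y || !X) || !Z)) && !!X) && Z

!(!(Y && !Y && (!Y && (!Y || !X || Z) && (!Y || !X) || !Z)) && !!X) && Z
= !(!(Y && !Y && (!Y && (!Y || !X) || !Z)) && !!X) && Z   [absorption]
= !(!(Y && !Y && (!Y || !Z)) && !!X) && Z   [absorption]
= (Y && !Y && (!Y || !Z) || !X) && Z   [De Morgan]
= (Y && !Y || !X) && Z   [absorption]
= !X && Z   [complement / identity]

!X && Z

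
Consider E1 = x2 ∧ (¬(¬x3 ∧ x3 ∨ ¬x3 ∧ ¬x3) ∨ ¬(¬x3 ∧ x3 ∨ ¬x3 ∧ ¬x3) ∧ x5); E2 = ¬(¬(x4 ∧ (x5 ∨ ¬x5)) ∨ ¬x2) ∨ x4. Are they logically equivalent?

E1: x2 ∧ (¬(¬x3 ∧ x3 ∨ ¬x3 ∧ ¬x3) ∨ ¬(¬x3 ∧ x3 ∨ ¬x3 ∧ ¬x3) ∧ x5)
    = x2 ∧ ¬(¬x3 ∧ x3 ∨ ¬x3 ∧ ¬x3)   [absorption]
    = x2 ∧ ¬¬x3   [distribution]
    = x2 ∧ x3   [double negation]
E2: ¬(¬(x4 ∧ (x5 ∨ ¬x5)) ∨ ¬x2) ∨ x4
    = ¬(¬x4 ∨ ¬x2) ∨ x4   [complement / identity]
    = x4 ∧ x2 ∨ x4   [De Morgan]
    = x4   [absorption]
These differ: at x2=0, x3=1, x4=1, x5=1, E1 = 0 but E2 = 1.

No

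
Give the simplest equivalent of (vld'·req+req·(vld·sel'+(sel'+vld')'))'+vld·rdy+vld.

(vld'·req+req·(vld·sel'+(sel'+vld')'))'+vld·rdy+vld
= (vld'·req+req·(vld·sel'+sel·vld))'+vld·rdy+vld   [De Morgan]
= (vld'·req+req·vld)'+vld·rdy+vld   [distribution]
= (vld'·req+req·vld)'+vld   [absorption]
= req'+vld   [distribution]

req'+vld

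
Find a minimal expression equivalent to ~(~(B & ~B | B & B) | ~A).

~(~(B & ~B | B & B) | ~A)
= ~(~B | ~A)   (distribution)
= B & A   (De Morgan)

B & A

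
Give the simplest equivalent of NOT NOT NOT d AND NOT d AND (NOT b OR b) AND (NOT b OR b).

NOT d

NOT NOT NOT d AND NOT d AND (NOT b OR b) AND (NOT b OR b)
= NOT NOT NOT d AND NOT d AND (NOT b OR b)   (complement / identity)
= NOT NOT NOT d AND NOT d   (complement / identity)
= NOT d AND NOT d   (double negation)
= NOT d   (idempotence)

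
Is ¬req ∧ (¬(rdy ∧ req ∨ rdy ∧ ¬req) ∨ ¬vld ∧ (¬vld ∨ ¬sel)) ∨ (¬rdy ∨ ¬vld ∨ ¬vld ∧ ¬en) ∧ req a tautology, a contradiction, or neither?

neither

¬req ∧ (¬(rdy ∧ req ∨ rdy ∧ ¬req) ∨ ¬vld ∧ (¬vld ∨ ¬sel)) ∨ (¬rdy ∨ ¬vld ∨ ¬vld ∧ ¬en) ∧ req
= ¬req ∧ (¬rdy ∨ ¬vld ∧ (¬vld ∨ ¬sel)) ∨ (¬rdy ∨ ¬vld ∨ ¬vld ∧ ¬en) ∧ req   (distribution)
= ¬req ∧ (¬rdy ∨ ¬vld ∧ (¬vld ∨ ¬sel)) ∨ (¬rdy ∨ ¬vld) ∧ req   (absorption)
= ¬req ∧ (¬rdy ∨ ¬vld) ∨ (¬rdy ∨ ¬vld) ∧ req   (absorption)
= ¬rdy ∨ ¬vld   (distribution)
This depends on rdy, vld, so it is not a constant.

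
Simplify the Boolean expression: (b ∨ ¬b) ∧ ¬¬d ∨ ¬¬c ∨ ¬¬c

(b ∨ ¬b) ∧ ¬¬d ∨ ¬¬c ∨ ¬¬c
= ¬¬d ∨ ¬¬c ∨ ¬¬c
= ¬¬d ∨ ¬¬c
= ¬¬d ∨ c
= d ∨ c

d ∨ c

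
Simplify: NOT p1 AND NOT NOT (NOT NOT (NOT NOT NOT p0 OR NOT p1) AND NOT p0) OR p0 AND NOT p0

NOT p1 AND NOT p0

NOT p1 AND NOT NOT (NOT NOT (NOT NOT NOT p0 OR NOT p1) AND NOT p0) OR p0 AND NOT p0
= NOT p1 AND NOT NOT ((NOT NOT NOT p0 OR NOT p1) AND NOT p0) OR p0 AND NOT p0
= NOT p1 AND (NOT NOT NOT p0 OR NOT p1) AND NOT p0 OR p0 AND NOT p0
= NOT p1 AND (NOT NOT NOT p0 OR NOT p1) AND NOT p0
= NOT p1 AND (NOT p0 OR NOT p1) AND NOT p0
= NOT p1 AND NOT p0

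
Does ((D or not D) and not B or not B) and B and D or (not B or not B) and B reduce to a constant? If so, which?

yes, False

((D or not D) and not B or not B) and B and D or (not B or not B) and B
= (not B or not B) and B and D or (not B or not B) and B   — complement / identity
= (not B or not B) and B   — absorption
= not B and B   — idempotence
= False   — complement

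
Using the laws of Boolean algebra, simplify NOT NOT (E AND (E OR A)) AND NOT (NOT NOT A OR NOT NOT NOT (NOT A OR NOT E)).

NOT NOT (E AND (E OR A)) AND NOT (NOT NOT A OR NOT NOT NOT (NOT A OR NOT E))
= NOT NOT (E AND (E OR A)) AND NOT (NOT NOT A OR NOT (NOT A OR NOT E))   (double negation)
= NOT NOT (E AND (E OR A)) AND NOT A AND (NOT A OR NOT E)   (De Morgan)
= NOT NOT (E AND (E OR A)) AND NOT A   (absorption)
= E AND (E OR A) AND NOT A   (double negation)
= E AND NOT A   (absorption)

E AND NOT A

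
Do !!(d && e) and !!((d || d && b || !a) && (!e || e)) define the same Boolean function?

E1: !!(d && e)
    = d && e   — double negation
E2: !!((d || d && b || !a) && (!e || e))
    = !!(d || d && b || !a)   — complement / identity
    = !!(d || !a)   — absorption
    = d || !a   — double negation
These differ: at a=0, b=0, d=0, e=0, E1 = 0 but E2 = 1.

No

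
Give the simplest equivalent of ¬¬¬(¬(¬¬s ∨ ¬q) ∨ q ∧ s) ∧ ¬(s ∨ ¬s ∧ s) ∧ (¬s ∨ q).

¬¬¬(¬(¬¬s ∨ ¬q) ∨ q ∧ s) ∧ ¬(s ∨ ¬s ∧ s) ∧ (¬s ∨ q)
= ¬¬¬(¬(¬¬s ∨ ¬q) ∨ q ∧ s) ∧ ¬s ∧ (¬s ∨ q)
= ¬¬¬(¬(¬¬s ∨ ¬q) ∨ q ∧ s) ∧ ¬s
= ¬¬¬(¬s ∧ q ∨ q ∧ s) ∧ ¬s
= ¬(¬s ∧ q ∨ q ∧ s) ∧ ¬s
= ¬q ∧ ¬s

¬q ∧ ¬s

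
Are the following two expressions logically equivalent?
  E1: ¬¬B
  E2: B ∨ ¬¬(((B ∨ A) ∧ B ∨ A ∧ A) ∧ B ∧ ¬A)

E1: ¬¬B
    = B   (double negation)
E2: B ∨ ¬¬(((B ∨ A) ∧ B ∨ A ∧ A) ∧ B ∧ ¬A)
    = B ∨ ¬¬((B ∨ A ∧ A) ∧ B ∧ ¬A)   (absorption)
    = B ∨ (B ∨ A ∧ A) ∧ B ∧ ¬A   (double negation)
    = B ∨ (B ∨ A) ∧ B ∧ ¬A   (idempotence)
    = B ∨ B ∧ ¬A   (absorption)
    = B   (absorption)
Both reduce to B, so they are equivalent.

Yes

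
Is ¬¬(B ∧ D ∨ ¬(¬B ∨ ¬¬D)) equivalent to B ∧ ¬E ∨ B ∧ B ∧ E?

Yes

E1: ¬¬(B ∧ D ∨ ¬(¬B ∨ ¬¬D))
    = ¬¬(B ∧ D ∨ B ∧ ¬D)   [De Morgan]
    = B ∧ D ∨ B ∧ ¬D   [double negation]
    = B   [distribution]
E2: B ∧ ¬E ∨ B ∧ B ∧ E
    = B ∧ ¬E ∨ B ∧ E   [idempotence]
    = B   [distribution]
Both reduce to B, so they are equivalent.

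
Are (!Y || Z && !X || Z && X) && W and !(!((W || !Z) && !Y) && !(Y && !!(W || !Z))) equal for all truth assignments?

E1: (!Y || Z && !X || Z && X) && W
    = (!Y || Z) && W   (distribution)
E2: !(!((W || !Z) && !Y) && !(Y && !!(W || !Z)))
    = (W || !Z) && !Y || Y && !!(W || !Z)   (De Morgan)
    = (W || !Z) && !Y || Y && (W || !Z)   (double negation)
    = W || !Z   (distribution)
These differ: at W=0, X=0, Y=0, Z=0, E1 = 0 but E2 = 1.

No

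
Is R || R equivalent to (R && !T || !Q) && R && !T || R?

Yes

E1: R || R
    = R   (idempotence)
E2: (R && !T || !Q) && R && !T || R
    = R && !T || R   (absorption)
    = R   (absorption)
Both reduce to R, so they are equivalent.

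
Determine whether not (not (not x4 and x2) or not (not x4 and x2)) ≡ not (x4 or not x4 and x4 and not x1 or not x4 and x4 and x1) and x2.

Yes

E1: not (not (not x4 and x2) or not (not x4 and x2))
    = not not (not x4 and x2)
    = not x4 and x2
E2: not (x4 or not x4 and x4 and not x1 or not x4 and x4 and x1) and x2
    = not (x4 or not x4 and x4) and x2
    = not x4 and x2
Both reduce to not x4 and x2, so they are equivalent.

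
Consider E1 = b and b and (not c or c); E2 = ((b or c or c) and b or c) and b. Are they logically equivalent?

E1: b and b and (not c or c)
    = b and (not c or c)   — idempotence
    = b   — complement / identity
E2: ((b or c or c) and b or c) and b
    = ((b or c) and b or c) and b   — idempotence
    = (b or c) and b   — absorption
    = b   — absorption
Both reduce to b, so they are equivalent.

Yes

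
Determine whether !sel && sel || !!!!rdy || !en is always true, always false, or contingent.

!sel && sel || !!!!rdy || !en
= !sel && sel || !!rdy || !en   [double negation]
= !!rdy || !en   [complement / identity]
= rdy || !en   [double negation]
This depends on en, rdy, so it is not a constant.

contingent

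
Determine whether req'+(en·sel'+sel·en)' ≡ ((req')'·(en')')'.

Yes

E1: req'+(en·sel'+sel·en)'
    = req'+en'   — distribution
E2: ((req')'·(en')')'
    = req'+en'   — De Morgan
Both reduce to req'+en', so they are equivalent.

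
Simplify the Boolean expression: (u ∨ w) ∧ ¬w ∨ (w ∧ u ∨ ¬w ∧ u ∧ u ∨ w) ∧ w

(u ∨ w) ∧ ¬w ∨ (w ∧ u ∨ ¬w ∧ u ∧ u ∨ w) ∧ w
= (u ∨ w) ∧ ¬w ∨ (w ∧ u ∨ ¬w ∧ u ∨ w) ∧ w
= (u ∨ w) ∧ ¬w ∨ (u ∨ w) ∧ w
= u ∨ w

u ∨ w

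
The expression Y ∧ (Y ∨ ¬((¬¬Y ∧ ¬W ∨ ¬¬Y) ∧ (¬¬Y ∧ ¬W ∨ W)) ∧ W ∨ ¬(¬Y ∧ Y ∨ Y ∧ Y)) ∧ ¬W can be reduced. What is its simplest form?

Y ∧ ¬W

Y ∧ (Y ∨ ¬((¬¬Y ∧ ¬W ∨ ¬¬Y) ∧ (¬¬Y ∧ ¬W ∨ W)) ∧ W ∨ ¬(¬Y ∧ Y ∨ Y ∧ Y)) ∧ ¬W
= Y ∧ (Y ∨ ¬(¬¬Y ∧ W ∨ ¬¬Y ∧ ¬W) ∧ W ∨ ¬(¬Y ∧ Y ∨ Y ∧ Y)) ∧ ¬W   [distribution]
= Y ∧ (Y ∨ ¬¬¬Y ∧ W ∨ ¬(¬Y ∧ Y ∨ Y ∧ Y)) ∧ ¬W   [distribution]
= Y ∧ (Y ∨ ¬¬¬Y ∧ W ∨ ¬Y) ∧ ¬W   [distribution]
= Y ∧ (Y ∨ ¬Y ∧ W ∨ ¬Y) ∧ ¬W   [double negation]
= Y ∧ (Y ∨ ¬Y) ∧ ¬W   [absorption]
= Y ∧ ¬W   [complement / identity]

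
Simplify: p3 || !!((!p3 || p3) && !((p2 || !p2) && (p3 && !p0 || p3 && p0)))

true

p3 || !!((!p3 || p3) && !((p2 || !p2) && (p3 && !p0 || p3 && p0)))
= p3 || !!((!p3 || p3) && !((p2 || !p2) && p3))   [distribution]
= p3 || !!((!p3 || p3) && !p3)   [complement / identity]
= p3 || !!!p3   [complement / identity]
= p3 || !p3   [double negation]
= true   [complement]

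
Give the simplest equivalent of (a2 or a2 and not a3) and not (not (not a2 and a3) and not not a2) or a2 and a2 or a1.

a2 or a1

(a2 or a2 and not a3) and not (not (not a2 and a3) and not not a2) or a2 and a2 or a1
= a2 and not (not (not a2 and a3) and not not a2) or a2 and a2 or a1   [absorption]
= a2 and (not a2 and a3 or not a2) or a2 and a2 or a1   [De Morgan]
= a2 and not a2 or a2 and a2 or a1   [absorption]
= a2 or a1   [distribution]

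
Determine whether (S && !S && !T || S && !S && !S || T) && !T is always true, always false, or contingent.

always false

(S && !S && !T || S && !S && !S || T) && !T
= (S && !S && !T || S && !S || T) && !T   (idempotence)
= (S && !S || T) && !T   (absorption)
= T && !T   (complement / identity)
= false   (complement)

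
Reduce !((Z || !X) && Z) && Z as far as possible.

!((Z || !X) && Z) && Z
= !Z && Z   [absorption]
= false   [complement]

false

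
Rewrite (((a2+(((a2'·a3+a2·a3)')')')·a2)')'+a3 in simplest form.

(((a2+(((a2'·a3+a2·a3)')')')·a2)')'+a3
= (((a2+(a2'·a3+a2·a3)')·a2)')'+a3   [double negation]
= (((a2+a3')·a2)')'+a3   [distribution]
= (a2')'+a3   [absorption]
= a2+a3   [double negation]

a2+a3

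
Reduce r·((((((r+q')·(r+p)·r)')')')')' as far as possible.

0

r·((((((r+q')·(r+p)·r)')')')')'
= r·((((((r+q')·r)')')')')'
= r·((((r')')')')'
= r·((r')')'
= r·r'
= 0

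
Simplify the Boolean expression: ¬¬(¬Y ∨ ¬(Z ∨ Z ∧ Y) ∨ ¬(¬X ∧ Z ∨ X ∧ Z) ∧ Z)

¬¬(¬Y ∨ ¬(Z ∨ Z ∧ Y) ∨ ¬(¬X ∧ Z ∨ X ∧ Z) ∧ Z)
= ¬¬(¬Y ∨ ¬(Z ∨ Z ∧ Y) ∨ ¬Z ∧ Z)   (distribution)
= ¬Y ∨ ¬(Z ∨ Z ∧ Y) ∨ ¬Z ∧ Z   (double negation)
= ¬Y ∨ ¬(Z ∨ Z ∧ Y)   (complement / identity)
= ¬Y ∨ ¬Z   (absorption)

¬Y ∨ ¬Z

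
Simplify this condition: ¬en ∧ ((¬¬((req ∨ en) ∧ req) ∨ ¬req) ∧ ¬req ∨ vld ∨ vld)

¬en ∧ (¬req ∨ vld)

¬en ∧ ((¬¬((req ∨ en) ∧ req) ∨ ¬req) ∧ ¬req ∨ vld ∨ vld)
= ¬en ∧ ((¬¬req ∨ ¬req) ∧ ¬req ∨ vld ∨ vld)
= ¬en ∧ ((¬¬req ∨ ¬req) ∧ ¬req ∨ vld)
= ¬en ∧ ((req ∨ ¬req) ∧ ¬req ∨ vld)
= ¬en ∧ (¬req ∨ vld)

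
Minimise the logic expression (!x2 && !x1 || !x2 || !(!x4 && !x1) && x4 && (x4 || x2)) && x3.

(!x2 && !x1 || !x2 || !(!x4 && !x1) && x4 && (x4 || x2)) && x3
= (!x2 || !(!x4 && !x1) && x4 && (x4 || x2)) && x3
= (!x2 || (x4 || x1) && x4 && (x4 || x2)) && x3
= (!x2 || x4 && (x4 || x2)) && x3
= (!x2 || x4) && x3

(!x2 || x4) && x3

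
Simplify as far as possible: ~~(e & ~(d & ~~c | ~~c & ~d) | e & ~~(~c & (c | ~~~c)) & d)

e & ~c

~~(e & ~(d & ~~c | ~~c & ~d) | e & ~~(~c & (c | ~~~c)) & d)
= ~~(e & ~~~c | e & ~~(~c & (c | ~~~c)) & d)   [distribution]
= ~~(e & ~~~c | e & ~~(~c & (c | ~c)) & d)   [double negation]
= ~~(e & ~~~c | e & ~~~c & d)   [complement / identity]
= ~~(e & ~~~c)   [absorption]
= ~~(e & ~c)   [double negation]
= e & ~c   [double negation]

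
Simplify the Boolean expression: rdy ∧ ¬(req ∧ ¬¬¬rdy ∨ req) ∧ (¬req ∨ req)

rdy ∧ ¬(req ∧ ¬¬¬rdy ∨ req) ∧ (¬req ∨ req)
= rdy ∧ ¬(req ∧ ¬rdy ∨ req) ∧ (¬req ∨ req)
= rdy ∧ ¬req ∧ (¬req ∨ req)
= rdy ∧ ¬req

rdy ∧ ¬req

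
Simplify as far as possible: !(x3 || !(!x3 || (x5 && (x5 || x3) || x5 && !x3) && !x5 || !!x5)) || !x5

!(x3 || !(!x3 || (x5 && (x5 || x3) || x5 && !x3) && !x5 || !!x5)) || !x5
= !(x3 || !(!x3 || (x5 || x5 && !x3) && !x5 || !!x5)) || !x5
= !(x3 || !(!x3 || x5 && !x5 || !!x5)) || !x5
= !(x3 || !(!x3 || !!x5)) || !x5
= !(x3 || x3 && !x5) || !x5
= !x3 || !x5

!x3 || !x5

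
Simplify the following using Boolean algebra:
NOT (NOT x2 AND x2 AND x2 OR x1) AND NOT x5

NOT (NOT x2 AND x2 AND x2 OR x1) AND NOT x5
= NOT (NOT x2 AND x2 OR x1) AND NOT x5   (idempotence)
= NOT x1 AND NOT x5   (complement / identity)

NOT x1 AND NOT x5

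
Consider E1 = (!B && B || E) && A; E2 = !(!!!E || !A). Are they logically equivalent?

E1: (!B && B || E) && A
    = E && A   [complement / identity]
E2: !(!!!E || !A)
    = !(!E || !A)   [double negation]
    = E && A   [De Morgan]
Both reduce to E && A, so they are equivalent.

Yes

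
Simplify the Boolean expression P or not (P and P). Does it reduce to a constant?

P or not (P and P)
= P or not P
= True

True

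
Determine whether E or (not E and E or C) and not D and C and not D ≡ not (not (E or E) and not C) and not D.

E1: E or (not E and E or C) and not D and C and not D
    = E or C and not D and C and not D   [complement / identity]
    = E or C and not D   [idempotence]
E2: not (not (E or E) and not C) and not D
    = (E or E or C) and not D   [De Morgan]
    = (E or C) and not D   [idempotence]
These differ: at C=1, D=1, E=1, E1 = 1 but E2 = 0.

No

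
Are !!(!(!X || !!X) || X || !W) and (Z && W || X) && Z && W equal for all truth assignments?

No

E1: !!(!(!X || !!X) || X || !W)
    = !!(X && !X || X || !W)
    = X && !X || X || !W
    = X || !W
E2: (Z && W || X) && Z && W
    = Z && W
These differ: at W=0, X=0, Z=0, E1 = 1 but E2 = 0.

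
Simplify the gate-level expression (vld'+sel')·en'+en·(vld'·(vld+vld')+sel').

vld'+sel'

(vld'+sel')·en'+en·(vld'·(vld+vld')+sel')
= (vld'+sel')·en'+en·(vld'+sel')   [complement / identity]
= vld'+sel'   [distribution]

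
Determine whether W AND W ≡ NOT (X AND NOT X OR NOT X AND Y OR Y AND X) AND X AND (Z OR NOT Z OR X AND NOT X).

E1: W AND W
    = W   [idempotence]
E2: NOT (X AND NOT X OR NOT X AND Y OR Y AND X) AND X AND (Z OR NOT Z OR X AND NOT X)
    = NOT (X AND NOT X OR NOT X AND Y OR Y AND X) AND X AND (Z OR NOT Z)   [complement / identity]
    = NOT (NOT X AND Y OR Y AND X) AND X AND (Z OR NOT Z)   [complement / identity]
    = NOT (NOT X AND Y OR Y AND X) AND X   [complement / identity]
    = NOT Y AND X   [distribution]
These differ: at W=1, X=0, Y=1, Z=0, E1 = 1 but E2 = 0.

No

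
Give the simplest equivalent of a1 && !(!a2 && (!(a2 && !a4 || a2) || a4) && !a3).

a1 && (a2 || a3)

a1 && !(!a2 && (!(a2 && !a4 || a2) || a4) && !a3)
= a1 && !(!a2 && (!a2 || a4) && !a3)
= a1 && !(!a2 && !a3)
= a1 && (a2 || a3)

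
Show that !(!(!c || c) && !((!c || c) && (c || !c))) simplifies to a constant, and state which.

true

!(!(!c || c) && !((!c || c) && (c || !c)))
= !c || c || (!c || c) && (c || !c)
= !c || c || !c || c
= !c || c
= true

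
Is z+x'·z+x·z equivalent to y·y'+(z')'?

E1: z+x'·z+x·z
    = z+z   [distribution]
    = z   [idempotence]
E2: y·y'+(z')'
    = y·y'+z   [double negation]
    = z   [complement / identity]
Both reduce to z, so they are equivalent.

Yes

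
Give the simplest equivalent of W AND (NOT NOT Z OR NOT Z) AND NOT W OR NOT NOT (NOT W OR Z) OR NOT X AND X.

NOT W OR Z

W AND (NOT NOT Z OR NOT Z) AND NOT W OR NOT NOT (NOT W OR Z) OR NOT X AND X
= W AND (NOT NOT Z OR NOT Z) AND NOT W OR NOT NOT (NOT W OR Z)   — complement / identity
= W AND (Z OR NOT Z) AND NOT W OR NOT NOT (NOT W OR Z)   — double negation
= W AND NOT W OR NOT NOT (NOT W OR Z)   — complement / identity
= NOT NOT (NOT W OR Z)   — complement / identity
= NOT W OR Z   — double negation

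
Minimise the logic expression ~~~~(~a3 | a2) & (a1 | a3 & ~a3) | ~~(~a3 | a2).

~a3 | a2

~~~~(~a3 | a2) & (a1 | a3 & ~a3) | ~~(~a3 | a2)
= ~~~~(~a3 | a2) & a1 | ~~(~a3 | a2)
= ~~(~a3 | a2) & a1 | ~~(~a3 | a2)
= ~~(~a3 | a2)
= ~a3 | a2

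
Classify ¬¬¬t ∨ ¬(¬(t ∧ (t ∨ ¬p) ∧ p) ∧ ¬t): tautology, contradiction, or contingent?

¬¬¬t ∨ ¬(¬(t ∧ (t ∨ ¬p) ∧ p) ∧ ¬t)
= ¬t ∨ ¬(¬(t ∧ (t ∨ ¬p) ∧ p) ∧ ¬t)
= ¬t ∨ t ∧ (t ∨ ¬p) ∧ p ∨ t
= ¬t ∨ t ∧ p ∨ t
= ¬t ∨ t
= True

tautology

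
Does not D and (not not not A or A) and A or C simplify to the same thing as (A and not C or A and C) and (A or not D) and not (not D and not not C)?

No

E1: not D and (not not not A or A) and A or C
    = not D and (not A or A) and A or C
    = not D and A or C
E2: (A and not C or A and C) and (A or not D) and not (not D and not not C)
    = (A and not C or A and C) and (A or not D) and (D or not C)
    = A and (A or not D) and (D or not C)
    = A and (D or not C)
These differ: at A=0, C=1, D=0, E1 = 1 but E2 = 0.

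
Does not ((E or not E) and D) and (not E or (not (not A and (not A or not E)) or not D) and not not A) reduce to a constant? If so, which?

not ((E or not E) and D) and (not E or (not (not A and (not A or not E)) or not D) and not not A)
= not ((E or not E) and D) and (not E or (not not A or not D) and not not A)
= not ((E or not E) and D) and (not E or not not A)
= not ((E or not E) and D) and (not E or A)
= not D and (not E or A)
This depends on A, D, E, so it is not a constant.

no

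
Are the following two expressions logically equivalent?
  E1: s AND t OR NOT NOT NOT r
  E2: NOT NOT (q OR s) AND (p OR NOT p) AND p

No

E1: s AND t OR NOT NOT NOT r
    = s AND t OR NOT r
E2: NOT NOT (q OR s) AND (p OR NOT p) AND p
    = (q OR s) AND (p OR NOT p) AND p
    = (q OR s) AND p
These differ: at p=0, q=0, r=0, s=0, t=0, E1 = 1 but E2 = 0.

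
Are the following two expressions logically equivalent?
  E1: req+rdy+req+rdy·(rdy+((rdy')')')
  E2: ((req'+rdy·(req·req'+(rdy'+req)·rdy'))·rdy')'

Yes

E1: req+rdy+req+rdy·(rdy+((rdy')')')
    = req+rdy+req+rdy·(rdy+rdy')
    = req+rdy+req+rdy
    = req+rdy
E2: ((req'+rdy·(req·req'+(rdy'+req)·rdy'))·rdy')'
    = ((req'+rdy·(req·req'+rdy'))·rdy')'
    = ((req'+rdy·rdy')·rdy')'
    = (req'·rdy')'
    = req+rdy
Both reduce to req+rdy, so they are equivalent.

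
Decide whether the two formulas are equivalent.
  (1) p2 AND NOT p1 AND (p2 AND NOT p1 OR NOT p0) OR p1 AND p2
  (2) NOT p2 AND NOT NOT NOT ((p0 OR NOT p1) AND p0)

No

E1: p2 AND NOT p1 AND (p2 AND NOT p1 OR NOT p0) OR p1 AND p2
    = p2 AND NOT p1 OR p1 AND p2   (absorption)
    = p2   (distribution)
E2: NOT p2 AND NOT NOT NOT ((p0 OR NOT p1) AND p0)
    = NOT p2 AND NOT ((p0 OR NOT p1) AND p0)   (double negation)
    = NOT p2 AND NOT p0   (absorption)
These differ: at p0=0, p1=0, p2=1, E1 = 1 but E2 = 0.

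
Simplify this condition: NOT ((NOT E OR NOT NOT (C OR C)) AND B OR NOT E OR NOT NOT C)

NOT ((NOT E OR NOT NOT (C OR C)) AND B OR NOT E OR NOT NOT C)
= NOT ((NOT E OR NOT NOT C) AND B OR NOT E OR NOT NOT C)   (idempotence)
= NOT (NOT E OR NOT NOT C)   (absorption)
= E AND NOT C   (De Morgan)

E AND NOT C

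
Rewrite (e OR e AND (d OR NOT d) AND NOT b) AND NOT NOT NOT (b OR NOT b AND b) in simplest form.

e AND NOT b

(e OR e AND (d OR NOT d) AND NOT b) AND NOT NOT NOT (b OR NOT b AND b)
= (e OR e AND NOT b) AND NOT NOT NOT (b OR NOT b AND b)
= e AND NOT NOT NOT (b OR NOT b AND b)
= e AND NOT NOT NOT b
= e AND NOT b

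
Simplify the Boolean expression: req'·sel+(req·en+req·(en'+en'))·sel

sel

req'·sel+(req·en+req·(en'+en'))·sel
= req'·sel+(req·en+req·en')·sel   (idempotence)
= req'·sel+req·sel   (distribution)
= sel   (distribution)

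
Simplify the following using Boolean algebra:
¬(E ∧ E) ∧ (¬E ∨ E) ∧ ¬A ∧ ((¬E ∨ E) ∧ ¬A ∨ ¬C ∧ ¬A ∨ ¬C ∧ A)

¬(E ∧ E) ∧ (¬E ∨ E) ∧ ¬A ∧ ((¬E ∨ E) ∧ ¬A ∨ ¬C ∧ ¬A ∨ ¬C ∧ A)
= ¬(E ∧ E) ∧ (¬E ∨ E) ∧ ¬A ∧ ((¬E ∨ E) ∧ ¬A ∨ ¬C)   — distribution
= ¬(E ∧ E) ∧ (¬E ∨ E) ∧ ¬A   — absorption
= ¬(E ∧ E) ∧ ¬A   — complement / identity
= ¬E ∧ ¬A   — idempotence

¬E ∧ ¬A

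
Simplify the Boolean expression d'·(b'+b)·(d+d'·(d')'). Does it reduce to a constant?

d'·(b'+b)·(d+d'·(d')')
= d'·(b'+b)·(d+d'·d)
= d'·(b'+b)·d
= d'·d
= 0

0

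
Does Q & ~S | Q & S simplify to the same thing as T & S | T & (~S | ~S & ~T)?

E1: Q & ~S | Q & S
    = Q
E2: T & S | T & (~S | ~S & ~T)
    = T & S | T & ~S
    = T
These differ: at Q=1, S=0, T=0, E1 = 1 but E2 = 0.

No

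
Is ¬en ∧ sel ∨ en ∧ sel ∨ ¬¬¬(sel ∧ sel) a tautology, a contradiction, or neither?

¬en ∧ sel ∨ en ∧ sel ∨ ¬¬¬(sel ∧ sel)
= sel ∨ ¬¬¬(sel ∧ sel)
= sel ∨ ¬¬¬sel
= sel ∨ ¬sel
= True

tautology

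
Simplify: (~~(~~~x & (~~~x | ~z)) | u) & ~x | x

(~~(~~~x & (~~~x | ~z)) | u) & ~x | x
= (~~~~~x | u) & ~x | x
= (~~~x | u) & ~x | x
= (~x | u) & ~x | x
= ~x | x
= 1

1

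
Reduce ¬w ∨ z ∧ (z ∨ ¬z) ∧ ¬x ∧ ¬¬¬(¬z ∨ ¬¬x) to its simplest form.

¬w ∨ z ∧ (z ∨ ¬z) ∧ ¬x ∧ ¬¬¬(¬z ∨ ¬¬x)
= ¬w ∨ z ∧ ¬x ∧ ¬¬¬(¬z ∨ ¬¬x)
= ¬w ∨ z ∧ ¬x ∧ ¬(¬z ∨ ¬¬x)
= ¬w ∨ z ∧ ¬x ∧ z ∧ ¬x
= ¬w ∨ z ∧ ¬x

¬w ∨ z ∧ ¬x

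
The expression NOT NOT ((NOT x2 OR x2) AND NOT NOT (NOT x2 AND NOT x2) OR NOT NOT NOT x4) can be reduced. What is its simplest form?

NOT NOT ((NOT x2 OR x2) AND NOT NOT (NOT x2 AND NOT x2) OR NOT NOT NOT x4)
= NOT NOT ((NOT x2 OR x2) AND NOT NOT (NOT x2 AND NOT x2) OR NOT x4)
= NOT NOT ((NOT x2 OR x2) AND NOT (x2 OR x2) OR NOT x4)
= (NOT x2 OR x2) AND NOT (x2 OR x2) OR NOT x4
= NOT (x2 OR x2) OR NOT x4
= NOT x2 OR NOT x4

NOT x2 OR NOT x4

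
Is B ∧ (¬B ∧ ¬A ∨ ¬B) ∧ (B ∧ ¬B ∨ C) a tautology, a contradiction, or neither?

contradiction

B ∧ (¬B ∧ ¬A ∨ ¬B) ∧ (B ∧ ¬B ∨ C)
= B ∧ ¬B ∧ (B ∧ ¬B ∨ C)   [absorption]
= B ∧ ¬B   [absorption]
= False   [complement]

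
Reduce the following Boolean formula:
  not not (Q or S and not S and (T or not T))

Q

not not (Q or S and not S and (T or not T))
= not not (Q or S and not S)   — complement / identity
= not not Q   — complement / identity
= Q   — double negation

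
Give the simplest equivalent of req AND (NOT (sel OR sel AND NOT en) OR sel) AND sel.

req AND sel

req AND (NOT (sel OR sel AND NOT en) OR sel) AND sel
= req AND (NOT sel OR sel) AND sel
= req AND sel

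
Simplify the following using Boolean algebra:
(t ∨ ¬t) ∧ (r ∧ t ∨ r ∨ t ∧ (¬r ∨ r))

r ∨ t

(t ∨ ¬t) ∧ (r ∧ t ∨ r ∨ t ∧ (¬r ∨ r))
= r ∧ t ∨ r ∨ t ∧ (¬r ∨ r)   (complement / identity)
= r ∧ t ∨ r ∨ t   (complement / identity)
= r ∨ t   (absorption)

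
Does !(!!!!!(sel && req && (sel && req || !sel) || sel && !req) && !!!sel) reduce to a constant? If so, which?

!(!!!!!(sel && req && (sel && req || !sel) || sel && !req) && !!!sel)
= !(!!!(sel && req && (sel && req || !sel) || sel && !req) && !!!sel)
= !(!!!(sel && req || sel && !req) && !!!sel)
= !(!!!sel && !!!sel)
= !!!!sel
= !!sel
= sel
This depends on sel, so it is not a constant.

no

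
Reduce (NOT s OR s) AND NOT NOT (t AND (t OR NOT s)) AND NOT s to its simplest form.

t AND NOT s

(NOT s OR s) AND NOT NOT (t AND (t OR NOT s)) AND NOT s
= NOT NOT (t AND (t OR NOT s)) AND NOT s   (complement / identity)
= t AND (t OR NOT s) AND NOT s   (double negation)
= t AND NOT s   (absorption)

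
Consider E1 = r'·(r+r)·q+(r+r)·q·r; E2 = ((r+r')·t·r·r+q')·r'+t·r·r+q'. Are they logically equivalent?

E1: r'·(r+r)·q+(r+r)·q·r
    = (r+r)·q   [distribution]
    = r·q   [idempotence]
E2: ((r+r')·t·r·r+q')·r'+t·r·r+q'
    = (t·r·r+q')·r'+t·r·r+q'   [complement / identity]
    = t·r·r+q'   [absorption]
    = t·r+q'   [idempotence]
These differ: at q=0, r=1, t=1, E1 = 0 but E2 = 1.

No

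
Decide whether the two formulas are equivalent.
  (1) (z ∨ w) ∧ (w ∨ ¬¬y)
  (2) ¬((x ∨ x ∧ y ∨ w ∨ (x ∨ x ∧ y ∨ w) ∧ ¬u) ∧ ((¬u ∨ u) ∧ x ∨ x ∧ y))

No

E1: (z ∨ w) ∧ (w ∨ ¬¬y)
    = z ∧ ¬¬y ∨ w   [distribution]
    = z ∧ y ∨ w   [double negation]
E2: ¬((x ∨ x ∧ y ∨ w ∨ (x ∨ x ∧ y ∨ w) ∧ ¬u) ∧ ((¬u ∨ u) ∧ x ∨ x ∧ y))
    = ¬((x ∨ x ∧ y ∨ w) ∧ ((¬u ∨ u) ∧ x ∨ x ∧ y))   [absorption]
    = ¬((x ∨ x ∧ y ∨ w) ∧ (x ∨ x ∧ y))   [complement / identity]
    = ¬(x ∨ x ∧ y)   [absorption]
    = ¬x   [absorption]
These differ: at u=0, w=1, x=1, y=0, z=0, E1 = 1 but E2 = 0.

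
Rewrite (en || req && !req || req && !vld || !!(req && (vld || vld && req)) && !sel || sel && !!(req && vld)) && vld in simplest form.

(en || req) && vld

(en || req && !req || req && !vld || !!(req && (vld || vld && req)) && !sel || sel && !!(req && vld)) && vld
= (en || req && !req || req && !vld || !!(req && vld) && !sel || sel && !!(req && vld)) && vld   (absorption)
= (en || req && !vld || !!(req && vld) && !sel || sel && !!(req && vld)) && vld   (complement / identity)
= (en || req && !vld || !!(req && vld)) && vld   (distribution)
= (en || req && !vld || req && vld) && vld   (double negation)
= (en || req) && vld   (distribution)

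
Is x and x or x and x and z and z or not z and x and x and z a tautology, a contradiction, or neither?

x and x or x and x and z and z or not z and x and x and z
= x and x or x and x and z
= x and x
= x
This depends on x, so it is not a constant.

neither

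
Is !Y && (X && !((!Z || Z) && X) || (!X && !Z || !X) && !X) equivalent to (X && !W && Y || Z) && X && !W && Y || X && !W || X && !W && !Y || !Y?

No

E1: !Y && (X && !((!Z || Z) && X) || (!X && !Z || !X) && !X)
    = !Y && (X && !X || (!X && !Z || !X) && !X)
    = !Y && (X && !X || !X && !X)
    = !Y && !X
E2: (X && !W && Y || Z) && X && !W && Y || X && !W || X && !W && !Y || !Y
    = X && !W && Y || X && !W || X && !W && !Y || !Y
    = X && !W || X && !W && !Y || !Y
    = X && !W || !Y
These differ: at W=0, X=1, Y=0, Z=1, E1 = 0 but E2 = 1.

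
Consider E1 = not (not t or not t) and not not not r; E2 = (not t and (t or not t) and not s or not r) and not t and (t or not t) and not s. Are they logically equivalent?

E1: not (not t or not t) and not not not r
    = t and t and not not not r   (De Morgan)
    = t and t and not r   (double negation)
    = t and not r   (idempotence)
E2: (not t and (t or not t) and not s or not r) and not t and (t or not t) and not s
    = not t and (t or not t) and not s   (absorption)
    = not t and not s   (complement / identity)
These differ: at r=0, s=0, t=1, E1 = 1 but E2 = 0.

No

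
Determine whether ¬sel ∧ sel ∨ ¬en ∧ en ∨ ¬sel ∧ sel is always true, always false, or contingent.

¬sel ∧ sel ∨ ¬en ∧ en ∨ ¬sel ∧ sel
= ¬en ∧ en ∨ ¬sel ∧ sel
= ¬sel ∧ sel
= False

always false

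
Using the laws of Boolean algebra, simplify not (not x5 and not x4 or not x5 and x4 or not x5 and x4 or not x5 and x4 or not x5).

not (not x5 and not x4 or not x5 and x4 or not x5 and x4 or not x5 and x4 or not x5)
= not (not x5 or not x5 and x4 or not x5 and x4 or not x5)   — distribution
= not (not x5 or not x5 and x4 or not x5)   — idempotence
= not (not x5 or not x5)   — absorption
= not not x5   — idempotence
= x5   — double negation

x5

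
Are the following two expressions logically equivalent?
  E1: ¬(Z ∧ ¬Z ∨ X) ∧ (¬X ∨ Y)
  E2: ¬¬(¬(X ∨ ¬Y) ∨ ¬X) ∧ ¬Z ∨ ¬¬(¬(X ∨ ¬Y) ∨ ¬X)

Yes

E1: ¬(Z ∧ ¬Z ∨ X) ∧ (¬X ∨ Y)
    = ¬X ∧ (¬X ∨ Y)
    = ¬X
E2: ¬¬(¬(X ∨ ¬Y) ∨ ¬X) ∧ ¬Z ∨ ¬¬(¬(X ∨ ¬Y) ∨ ¬X)
    = ¬¬(¬(X ∨ ¬Y) ∨ ¬X)
    = ¬((X ∨ ¬Y) ∧ X)
    = ¬X
Both reduce to ¬X, so they are equivalent.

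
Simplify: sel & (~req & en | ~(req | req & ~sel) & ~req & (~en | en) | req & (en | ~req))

sel & (~req & en | ~(req | req & ~sel) & ~req & (~en | en) | req & (en | ~req))
= sel & (~req & en | ~(req | req & ~sel) & ~req | req & (en | ~req))
= sel & (~req & en | ~req & ~req | req & (en | ~req))
= sel & ((en | ~req) & ~req | req & (en | ~req))
= sel & (en | ~req)

sel & (en | ~req)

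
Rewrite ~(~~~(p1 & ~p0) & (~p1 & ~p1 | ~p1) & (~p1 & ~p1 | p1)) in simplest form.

p1

~(~~~(p1 & ~p0) & (~p1 & ~p1 | ~p1) & (~p1 & ~p1 | p1))
= ~(~~~(p1 & ~p0) & (~p1 & ~p1 | ~p1 & p1))   (distribution)
= ~(~~~(p1 & ~p0) & ~p1)   (distribution)
= ~~(p1 & ~p0) | p1   (De Morgan)
= p1 & ~p0 | p1   (double negation)
= p1   (absorption)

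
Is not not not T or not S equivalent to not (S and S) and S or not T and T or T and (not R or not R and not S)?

No

E1: not not not T or not S
    = not T or not S   (double negation)
E2: not (S and S) and S or not T and T or T and (not R or not R and not S)
    = not (S and S) and S or not T and T or T and not R   (absorption)
    = not S and S or not T and T or T and not R   (idempotence)
    = not T and T or T and not R   (complement / identity)
    = T and not R   (complement / identity)
These differ: at R=0, S=0, T=0, E1 = 1 but E2 = 0.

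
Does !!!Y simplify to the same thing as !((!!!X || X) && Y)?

E1: !!!Y
    = !Y   [double negation]
E2: !((!!!X || X) && Y)
    = !((!X || X) && Y)   [double negation]
    = !Y   [complement / identity]
Both reduce to !Y, so they are equivalent.

Yes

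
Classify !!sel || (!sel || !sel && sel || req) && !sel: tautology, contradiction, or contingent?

!!sel || (!sel || !sel && sel || req) && !sel
= !!sel || (!sel || req) && !sel   — complement / identity
= sel || (!sel || req) && !sel   — double negation
= sel || !sel   — absorption
= true   — complement

tautology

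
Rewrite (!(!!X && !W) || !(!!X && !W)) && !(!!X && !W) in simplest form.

(!(!!X && !W) || !(!!X && !W)) && !(!!X && !W)
= !(!!X && !W) && !(!!X && !W)
= !(!!X && !W)
= !X || W

!X || W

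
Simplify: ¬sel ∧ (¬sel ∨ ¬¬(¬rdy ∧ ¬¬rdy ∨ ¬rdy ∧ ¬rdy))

¬sel

¬sel ∧ (¬sel ∨ ¬¬(¬rdy ∧ ¬¬rdy ∨ ¬rdy ∧ ¬rdy))
= ¬sel ∧ (¬sel ∨ ¬¬(¬rdy ∧ rdy ∨ ¬rdy ∧ ¬rdy))
= ¬sel ∧ (¬sel ∨ ¬¬¬rdy)
= ¬sel ∧ (¬sel ∨ ¬rdy)
= ¬sel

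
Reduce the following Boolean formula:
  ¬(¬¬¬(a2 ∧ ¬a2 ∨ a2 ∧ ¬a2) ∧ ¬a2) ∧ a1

a2 ∧ a1

¬(¬¬¬(a2 ∧ ¬a2 ∨ a2 ∧ ¬a2) ∧ ¬a2) ∧ a1
= ¬(¬(a2 ∧ ¬a2 ∨ a2 ∧ ¬a2) ∧ ¬a2) ∧ a1   — double negation
= ¬(¬(a2 ∧ ¬a2) ∧ ¬a2) ∧ a1   — idempotence
= (a2 ∧ ¬a2 ∨ a2) ∧ a1   — De Morgan
= a2 ∧ a1   — complement / identity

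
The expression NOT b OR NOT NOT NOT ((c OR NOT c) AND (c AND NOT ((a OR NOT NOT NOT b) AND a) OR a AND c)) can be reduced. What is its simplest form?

NOT b OR NOT c

NOT b OR NOT NOT NOT ((c OR NOT c) AND (c AND NOT ((a OR NOT NOT NOT b) AND a) OR a AND c))
= NOT b OR NOT NOT NOT (c AND NOT ((a OR NOT NOT NOT b) AND a) OR a AND c)   — complement / identity
= NOT b OR NOT (c AND NOT ((a OR NOT NOT NOT b) AND a) OR a AND c)   — double negation
= NOT b OR NOT (c AND NOT ((a OR NOT b) AND a) OR a AND c)   — double negation
= NOT b OR NOT (c AND NOT a OR a AND c)   — absorption
= NOT b OR NOT c   — distribution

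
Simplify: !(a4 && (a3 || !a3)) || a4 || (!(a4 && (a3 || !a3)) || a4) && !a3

!(a4 && (a3 || !a3)) || a4 || (!(a4 && (a3 || !a3)) || a4) && !a3
= !(a4 && (a3 || !a3)) || a4
= !a4 || a4
= true

true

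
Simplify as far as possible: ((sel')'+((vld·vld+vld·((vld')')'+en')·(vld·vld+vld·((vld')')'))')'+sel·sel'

((sel')'+((vld·vld+vld·((vld')')'+en')·(vld·vld+vld·((vld')')'))')'+sel·sel'
= ((sel')'+((vld·vld+vld·((vld')')'+en')·(vld·vld+vld·((vld')')'))')'   [complement / identity]
= ((sel')'+(vld·vld+vld·((vld')')')')'   [absorption]
= ((sel')'+(vld·vld+vld·vld')')'   [double negation]
= ((sel')'+vld')'   [distribution]
= sel'·vld   [De Morgan]

sel'·vld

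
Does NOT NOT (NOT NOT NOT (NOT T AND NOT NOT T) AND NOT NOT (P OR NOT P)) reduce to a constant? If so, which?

NOT NOT (NOT NOT NOT (NOT T AND NOT NOT T) AND NOT NOT (P OR NOT P))
= NOT NOT (NOT NOT (T OR NOT T) AND NOT NOT (P OR NOT P))   — De Morgan
= NOT (NOT (T OR NOT T) OR NOT (P OR NOT P))   — De Morgan
= (T OR NOT T) AND (P OR NOT P)   — De Morgan
= P OR NOT P   — complement / identity
= TRUE   — complement

yes, True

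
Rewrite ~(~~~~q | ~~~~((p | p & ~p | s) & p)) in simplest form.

~q & ~p

~(~~~~q | ~~~~((p | p & ~p | s) & p))
= ~~~q & ~~~((p | p & ~p | s) & p)   (De Morgan)
= ~~~q & ~((p | p & ~p | s) & p)   (double negation)
= ~~~q & ~((p | s) & p)   (complement / identity)
= ~q & ~((p | s) & p)   (double negation)
= ~q & ~p   (absorption)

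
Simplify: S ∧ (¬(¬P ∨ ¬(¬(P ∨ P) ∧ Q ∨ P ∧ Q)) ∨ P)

S ∧ P

S ∧ (¬(¬P ∨ ¬(¬(P ∨ P) ∧ Q ∨ P ∧ Q)) ∨ P)
= S ∧ (¬(¬P ∨ ¬(¬P ∧ Q ∨ P ∧ Q)) ∨ P)   — idempotence
= S ∧ (¬(¬P ∨ ¬Q) ∨ P)   — distribution
= S ∧ (P ∧ Q ∨ P)   — De Morgan
= S ∧ P   — absorption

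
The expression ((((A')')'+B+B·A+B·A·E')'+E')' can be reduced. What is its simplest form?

(A'+B)·E

((((A')')'+B+B·A+B·A·E')'+E')'
= (((A')')'+B+B·A+B·A·E')·E   — De Morgan
= (A'+B+B·A+B·A·E')·E   — double negation
= (A'+B+B·A)·E   — absorption
= (A'+B)·E   — absorption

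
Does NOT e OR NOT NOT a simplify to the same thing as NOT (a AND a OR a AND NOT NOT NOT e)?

No

E1: NOT e OR NOT NOT a
    = NOT e OR a   — double negation
E2: NOT (a AND a OR a AND NOT NOT NOT e)
    = NOT (a AND a OR a AND NOT e)   — double negation
    = NOT ((a OR NOT e) AND a)   — distribution
    = NOT a   — absorption
These differ: at a=1, e=0, E1 = 1 but E2 = 0.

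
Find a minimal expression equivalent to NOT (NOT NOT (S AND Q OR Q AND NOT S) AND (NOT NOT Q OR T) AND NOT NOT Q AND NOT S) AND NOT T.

(NOT Q OR S) AND NOT T

NOT (NOT NOT (S AND Q OR Q AND NOT S) AND (NOT NOT Q OR T) AND NOT NOT Q AND NOT S) AND NOT T
= NOT (NOT NOT (S AND Q OR Q AND NOT S) AND NOT NOT Q AND NOT S) AND NOT T   — absorption
= NOT (NOT NOT Q AND NOT NOT Q AND NOT S) AND NOT T   — distribution
= NOT (NOT NOT Q AND NOT S) AND NOT T   — idempotence
= (NOT Q OR S) AND NOT T   — De Morgan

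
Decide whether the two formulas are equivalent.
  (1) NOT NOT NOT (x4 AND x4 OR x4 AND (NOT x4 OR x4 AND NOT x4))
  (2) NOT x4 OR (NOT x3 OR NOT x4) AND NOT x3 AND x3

Yes

E1: NOT NOT NOT (x4 AND x4 OR x4 AND (NOT x4 OR x4 AND NOT x4))
    = NOT NOT NOT (x4 AND x4 OR x4 AND NOT x4)   [complement / identity]
    = NOT (x4 AND x4 OR x4 AND NOT x4)   [double negation]
    = NOT x4   [distribution]
E2: NOT x4 OR (NOT x3 OR NOT x4) AND NOT x3 AND x3
    = NOT x4 OR NOT x3 AND x3   [absorption]
    = NOT x4   [complement / identity]
Both reduce to NOT x4, so they are equivalent.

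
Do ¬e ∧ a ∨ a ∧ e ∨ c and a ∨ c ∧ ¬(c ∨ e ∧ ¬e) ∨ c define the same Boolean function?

Yes

E1: ¬e ∧ a ∨ a ∧ e ∨ c
    = a ∨ c   (distribution)
E2: a ∨ c ∧ ¬(c ∨ e ∧ ¬e) ∨ c
    = a ∨ c ∧ ¬c ∨ c   (complement / identity)
    = a ∨ c   (complement / identity)
Both reduce to a ∨ c, so they are equivalent.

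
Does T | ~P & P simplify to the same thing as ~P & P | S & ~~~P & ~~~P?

No

E1: T | ~P & P
    = T
E2: ~P & P | S & ~~~P & ~~~P
    = S & ~~~P & ~~~P
    = S & ~~~P
    = S & ~P
These differ: at P=0, S=0, T=1, E1 = 1 but E2 = 0.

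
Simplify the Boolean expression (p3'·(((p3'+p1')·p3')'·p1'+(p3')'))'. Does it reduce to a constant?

1

(p3'·(((p3'+p1')·p3')'·p1'+(p3')'))'
= (p3'·((p3')'·p1'+(p3')'))'   (absorption)
= (p3'·(p3')')'   (absorption)
= p3+p3'   (De Morgan)
= 1   (complement)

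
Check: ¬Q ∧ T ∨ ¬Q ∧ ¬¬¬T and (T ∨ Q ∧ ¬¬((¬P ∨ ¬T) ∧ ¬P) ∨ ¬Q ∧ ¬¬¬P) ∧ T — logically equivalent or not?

E1: ¬Q ∧ T ∨ ¬Q ∧ ¬¬¬T
    = ¬Q ∧ T ∨ ¬Q ∧ ¬T   [double negation]
    = ¬Q   [distribution]
E2: (T ∨ Q ∧ ¬¬((¬P ∨ ¬T) ∧ ¬P) ∨ ¬Q ∧ ¬¬¬P) ∧ T
    = (T ∨ Q ∧ ¬¬¬P ∨ ¬Q ∧ ¬¬¬P) ∧ T   [absorption]
    = (T ∨ ¬¬¬P) ∧ T   [distribution]
    = (T ∨ ¬P) ∧ T   [double negation]
    = T   [absorption]
These differ: at P=0, Q=1, T=1, E1 = 0 but E2 = 1.

No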